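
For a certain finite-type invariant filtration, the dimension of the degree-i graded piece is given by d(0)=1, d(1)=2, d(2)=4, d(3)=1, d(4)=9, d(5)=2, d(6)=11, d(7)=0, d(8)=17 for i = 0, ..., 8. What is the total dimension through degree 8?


Total dimension = d(0) + d(1) + ... + d(8)
= 1 + 2 + 4 + 1 + 9 + 2 + 11 + 0 + 17
= 47

47


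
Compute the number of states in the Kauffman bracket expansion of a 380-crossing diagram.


Each crossing contributes 2 choices (A-smoothing or B-smoothing).
Total states = 2^380 = 2462625387274654950767440006258975862817483704404090416746768337765357610718575663213391640930307227550414249394176

2462625387274654950767440006258975862817483704404090416746768337765357610718575663213391640930307227550414249394176


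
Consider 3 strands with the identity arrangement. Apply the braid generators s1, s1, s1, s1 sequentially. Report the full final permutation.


Starting with identity [1, 2, 3].
Apply generators in sequence:
  After s1: [2, 1, 3]
  After s1: [1, 2, 3]
  After s1: [2, 1, 3]
  After s1: [1, 2, 3]
Final permutation: [1, 2, 3]

[1, 2, 3]


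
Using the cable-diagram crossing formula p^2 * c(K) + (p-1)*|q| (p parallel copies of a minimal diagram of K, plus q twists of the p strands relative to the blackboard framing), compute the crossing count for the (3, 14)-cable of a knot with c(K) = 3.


Step 1: Each of the c(K) crossings of the companion diagram becomes p*p = p^2 crossings among the p parallel strands, and each of the |q| twists s_1 s_2 ... s_(p-1) adds (p-1) crossings.
  Crossings = p^2 * c(K) + (p-1)*|q|
Step 2: = 3^2 * 3 + (3-1)*14
Step 3: = 9*3 + 2*14
Step 4: = 27 + 28 = 55

55


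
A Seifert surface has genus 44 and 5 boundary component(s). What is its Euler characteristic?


chi = 2 - 2g - b
= 2 - 2*44 - 5
= 2 - 88 - 5 = -91

-91


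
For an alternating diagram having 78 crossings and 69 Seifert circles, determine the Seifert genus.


For alternating knots, g = (c - s + 1)/2.
= (78 - 69 + 1)/2
= 10/2 = 5

5


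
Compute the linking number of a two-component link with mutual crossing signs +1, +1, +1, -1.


Step 1: Count positive crossings: 3
Step 2: Count negative crossings: 1
Step 3: Sum of signs = 3 - 1 = 2
Step 4: Linking number = sum/2 = 2/2 = 1

1


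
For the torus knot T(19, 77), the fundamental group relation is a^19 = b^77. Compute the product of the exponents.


The relation is a^19 = b^77.
Product of exponents = 19 * 77
= 1463

1463


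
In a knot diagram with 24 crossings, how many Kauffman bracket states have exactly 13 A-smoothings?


We choose which 13 of 24 crossings get A-smoothings.
C(24, 13) = 24! / (13! * 11!)
= 2496144

2496144


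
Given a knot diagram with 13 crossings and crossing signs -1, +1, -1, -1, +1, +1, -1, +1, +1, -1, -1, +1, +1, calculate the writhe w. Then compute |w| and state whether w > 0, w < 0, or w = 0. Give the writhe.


Step 1: Count positive crossings (+1).
Positive crossings: 7
Step 2: Count negative crossings (-1).
Negative crossings: 6
Step 3: Writhe = (positive) - (negative)
w = 7 - 6 = 1
Step 4: |w| = 1, and w is positive

1


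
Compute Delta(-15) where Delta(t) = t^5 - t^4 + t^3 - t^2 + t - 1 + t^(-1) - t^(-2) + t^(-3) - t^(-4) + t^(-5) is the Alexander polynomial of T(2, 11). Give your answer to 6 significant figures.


Substituting t = -15 into Delta(t) = t^5 - t^4 + t^3 - t^2 + t - 1 + t^(-1) - t^(-2) + t^(-3) - t^(-4) + t^(-5):
Term values: (-759375) + (-50625) + (-3375) + (-225) + (-15) + (-1) + (-0.0666667) + (-0.00444444) + (-0.000296296) + (-1.97531e-05) + (-1.31687e-06)
Sum = -813616.0714
Rounded to 6 significant figures: -813616

-813616


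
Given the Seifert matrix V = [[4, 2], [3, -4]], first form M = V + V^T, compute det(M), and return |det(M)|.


Step 1: Form V + V^T where V = [[4, 2], [3, -4]]
  V^T = [[4, 3], [2, -4]]
  V + V^T = [[8, 5], [5, -8]]
Step 2: det(V + V^T) = 8*(-8) - 5*5
  = -64 - 25 = -89
Step 3: Knot determinant = |det(V + V^T)| = |-89| = 89

89


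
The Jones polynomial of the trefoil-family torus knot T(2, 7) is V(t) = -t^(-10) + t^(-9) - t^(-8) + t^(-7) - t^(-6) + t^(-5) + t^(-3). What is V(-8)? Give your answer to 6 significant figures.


Substituting t = -8 into V(t) = -t^(-10) + t^(-9) - t^(-8) + t^(-7) - t^(-6) + t^(-5) + t^(-3):
  (-)t^(-10) = -9.31323e-10
  (+)t^(-9) = -7.45058e-09
  (-)t^(-8) = -5.96046e-08
  (+)t^(-7) = -4.76837e-07
  (-)t^(-6) = -3.8147e-06
  (+)t^(-5) = -3.05176e-05
  (+)t^(-3) = -0.00195312
Sum = (-9.31323e-10) + (-7.45058e-09) + (-5.96046e-08) + (-4.76837e-07) + (-3.8147e-06) + (-3.05176e-05) + (-0.00195312)
= -0.001988002099
Rounded to 6 significant figures: -0.001988

-0.001988


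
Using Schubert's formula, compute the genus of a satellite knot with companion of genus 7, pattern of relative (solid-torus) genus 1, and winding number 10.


Schubert: g(satellite) = g_rel(pattern) + |winding| * g(companion),
where g_rel(pattern) is the genus of the pattern relative to the solid torus.
= 1 + 10 * 7
= 1 + 70 = 71

71


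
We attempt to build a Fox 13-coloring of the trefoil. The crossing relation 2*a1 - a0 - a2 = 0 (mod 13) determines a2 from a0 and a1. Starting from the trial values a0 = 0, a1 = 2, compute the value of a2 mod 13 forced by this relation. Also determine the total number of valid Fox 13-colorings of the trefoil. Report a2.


Step 1: Apply the given crossing relation 2*a1 - a0 - a2 = 0 (mod 13).
  a2 = 2*a1 - a0 mod 13
  a2 = 2*2 - 0 mod 13
  a2 = 4 - 0 mod 13
  a2 = 4 mod 13 = 4
Step 2: The trefoil has determinant 3.
  Number of Fox p-colorings (p prime) is p^2 if p = 3, else p.
  Since 13 does not divide 3, only trivial (constant) colorings exist.
  (So the trial a0 = 0, a1 = 2 with a0 != a1 does NOT extend to a valid coloring of the whole trefoil: the other two crossing relations require 3*(a1 - a0) = 0 (mod 13), which fails.)
  Total colorings = 13
Step 3: a2 = 4, total Fox 13-colorings = 13

4


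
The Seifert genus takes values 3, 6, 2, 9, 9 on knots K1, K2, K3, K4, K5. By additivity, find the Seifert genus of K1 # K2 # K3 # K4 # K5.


The Seifert genus is additive under connected sum.
Seifert genus(K1 # K2 # K3 # K4 # K5) = (3) + (6) + (2) + (9) + (9)
= 29

29


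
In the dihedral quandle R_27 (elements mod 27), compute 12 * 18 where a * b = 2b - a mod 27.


12 * 18 = 2*18 - 12 mod 27
= 36 - 12 mod 27
= 24 mod 27 = 24

24


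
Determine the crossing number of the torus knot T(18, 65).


For a torus knot T(p, q) with gcd(p,q)=1,
the crossing number is min(p*(q-1), q*(p-1)).
p*(q-1) = 18*64 = 1152
q*(p-1) = 65*17 = 1105
min(1152, 1105) = 1105

1105


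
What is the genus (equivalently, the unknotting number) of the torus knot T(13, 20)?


For a torus knot T(p,q), both the unknotting number and genus equal (p-1)(q-1)/2.
= (13-1)(20-1)/2
= 12*19/2
= 228/2 = 114

114


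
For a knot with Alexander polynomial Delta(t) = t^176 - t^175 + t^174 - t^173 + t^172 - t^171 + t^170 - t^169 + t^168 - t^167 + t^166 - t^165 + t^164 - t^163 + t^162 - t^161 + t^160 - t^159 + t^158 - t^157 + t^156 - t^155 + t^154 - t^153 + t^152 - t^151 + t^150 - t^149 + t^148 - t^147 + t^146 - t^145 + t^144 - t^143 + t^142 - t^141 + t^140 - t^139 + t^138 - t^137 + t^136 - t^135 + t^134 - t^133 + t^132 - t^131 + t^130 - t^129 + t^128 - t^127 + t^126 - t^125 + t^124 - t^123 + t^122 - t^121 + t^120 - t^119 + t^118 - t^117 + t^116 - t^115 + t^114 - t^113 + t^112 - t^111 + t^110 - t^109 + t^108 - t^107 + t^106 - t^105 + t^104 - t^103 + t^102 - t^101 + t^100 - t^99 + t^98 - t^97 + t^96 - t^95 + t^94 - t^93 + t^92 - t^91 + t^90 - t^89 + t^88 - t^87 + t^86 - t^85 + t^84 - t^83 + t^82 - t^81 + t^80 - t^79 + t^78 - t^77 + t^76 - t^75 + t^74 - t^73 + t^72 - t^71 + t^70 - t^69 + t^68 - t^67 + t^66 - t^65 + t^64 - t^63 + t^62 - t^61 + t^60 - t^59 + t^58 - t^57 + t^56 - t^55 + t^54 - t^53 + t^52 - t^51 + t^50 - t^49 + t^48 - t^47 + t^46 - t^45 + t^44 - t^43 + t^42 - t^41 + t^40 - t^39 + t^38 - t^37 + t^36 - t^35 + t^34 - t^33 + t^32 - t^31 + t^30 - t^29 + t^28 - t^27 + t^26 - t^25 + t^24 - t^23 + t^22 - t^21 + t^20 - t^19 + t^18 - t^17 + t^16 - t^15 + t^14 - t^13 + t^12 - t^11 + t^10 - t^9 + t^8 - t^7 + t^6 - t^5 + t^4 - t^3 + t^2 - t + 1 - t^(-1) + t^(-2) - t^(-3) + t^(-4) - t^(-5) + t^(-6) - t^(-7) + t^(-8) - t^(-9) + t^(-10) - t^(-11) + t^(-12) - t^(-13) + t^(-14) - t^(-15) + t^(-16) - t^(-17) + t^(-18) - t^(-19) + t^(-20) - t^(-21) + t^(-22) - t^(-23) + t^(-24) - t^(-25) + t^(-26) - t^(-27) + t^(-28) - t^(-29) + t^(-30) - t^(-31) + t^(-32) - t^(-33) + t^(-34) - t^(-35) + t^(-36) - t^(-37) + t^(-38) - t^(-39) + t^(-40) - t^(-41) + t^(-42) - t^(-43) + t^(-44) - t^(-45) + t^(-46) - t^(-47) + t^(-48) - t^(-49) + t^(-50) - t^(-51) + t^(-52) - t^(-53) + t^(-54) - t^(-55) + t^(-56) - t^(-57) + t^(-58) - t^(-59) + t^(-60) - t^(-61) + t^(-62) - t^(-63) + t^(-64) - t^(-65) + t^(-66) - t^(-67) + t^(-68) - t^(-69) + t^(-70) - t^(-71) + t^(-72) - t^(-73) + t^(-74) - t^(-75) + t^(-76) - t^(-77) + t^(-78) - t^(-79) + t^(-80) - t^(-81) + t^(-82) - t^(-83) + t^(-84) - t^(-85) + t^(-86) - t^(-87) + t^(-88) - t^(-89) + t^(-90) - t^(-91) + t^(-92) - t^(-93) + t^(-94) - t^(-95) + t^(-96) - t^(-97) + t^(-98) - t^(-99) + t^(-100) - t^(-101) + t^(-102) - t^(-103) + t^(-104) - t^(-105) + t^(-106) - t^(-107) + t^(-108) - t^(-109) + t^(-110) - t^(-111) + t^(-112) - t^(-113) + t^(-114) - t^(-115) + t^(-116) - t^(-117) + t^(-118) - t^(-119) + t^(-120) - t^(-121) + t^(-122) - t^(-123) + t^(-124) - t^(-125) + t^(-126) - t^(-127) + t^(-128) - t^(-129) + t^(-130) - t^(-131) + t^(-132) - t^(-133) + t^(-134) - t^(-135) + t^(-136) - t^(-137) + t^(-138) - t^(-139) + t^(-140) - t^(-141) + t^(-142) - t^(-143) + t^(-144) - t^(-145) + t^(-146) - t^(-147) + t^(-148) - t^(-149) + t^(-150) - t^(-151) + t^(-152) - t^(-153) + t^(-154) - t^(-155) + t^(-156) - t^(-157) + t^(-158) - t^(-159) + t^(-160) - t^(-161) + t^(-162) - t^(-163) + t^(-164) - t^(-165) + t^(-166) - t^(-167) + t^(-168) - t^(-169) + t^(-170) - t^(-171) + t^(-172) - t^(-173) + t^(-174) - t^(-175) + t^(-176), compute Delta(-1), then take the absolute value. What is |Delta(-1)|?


Step 1: The polynomial has 353 terms with alternating signs, exponents from 176 down to -176.
Step 2: Substitute t = -1. The i-th term has coefficient (-1)^i and exponent (m-i),
  so its value is (-1)^i * (-1)^(m-i) = (-1)^m = 1 for every i.
Step 3: All 353 terms equal 1, so Delta(-1) = 353 * (1) = 353
Step 4: |Delta(-1)| = 353

353


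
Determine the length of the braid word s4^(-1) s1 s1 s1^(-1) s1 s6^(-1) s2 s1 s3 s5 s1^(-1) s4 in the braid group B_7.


The word length counts the number of generators (including inverses).
Listing each generator: s4^(-1), s1, s1, s1^(-1), s1, s6^(-1), s2, s1, s3, s5, s1^(-1), s4
There are 12 generators in this braid word.

12


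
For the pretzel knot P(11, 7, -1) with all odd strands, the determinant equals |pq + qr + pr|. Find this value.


Step 1: Compute pq + qr + pr.
pq = 11*7 = 77
qr = 7*(-1) = -7
pr = 11*(-1) = -11
pq + qr + pr = 77 + (-7) + (-11) = 59
Step 2: Take absolute value.
det(P(11,7,-1)) = |59| = 59

59


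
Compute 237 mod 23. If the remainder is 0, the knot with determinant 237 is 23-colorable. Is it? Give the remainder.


Step 1: A knot is p-colorable if and only if p divides its determinant.
Step 2: Compute 237 mod 23.
237 = 10 * 23 + 7
Step 3: 237 mod 23 = 7
Step 4: The knot is 23-colorable: no

7


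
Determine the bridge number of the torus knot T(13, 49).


The bridge number of T(p,q) is min(p,q).
min(13, 49) = 13

13


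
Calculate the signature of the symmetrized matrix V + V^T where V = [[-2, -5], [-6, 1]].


Step 1: V + V^T = [[-4, -11], [-11, 2]]
Step 2: trace = -2, det = -129
Step 3: Discriminant = (-2)^2 - 4*(-129) = 520
Step 4: Eigenvalues: 10.4018, -12.4018
Step 5: Signature = (# positive eigenvalues) - (# negative eigenvalues) = 0

0


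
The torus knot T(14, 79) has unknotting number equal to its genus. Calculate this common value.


For a torus knot T(p,q), both the unknotting number and genus equal (p-1)(q-1)/2.
= (14-1)(79-1)/2
= 13*78/2
= 1014/2 = 507

507


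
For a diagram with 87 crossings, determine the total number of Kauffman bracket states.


Each crossing contributes 2 choices (A-smoothing or B-smoothing).
Total states = 2^87 = 154742504910672534362390528

154742504910672534362390528


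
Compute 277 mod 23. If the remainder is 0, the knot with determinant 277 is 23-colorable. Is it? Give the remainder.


Step 1: A knot is p-colorable if and only if p divides its determinant.
Step 2: Compute 277 mod 23.
277 = 12 * 23 + 1
Step 3: 277 mod 23 = 1
Step 4: The knot is 23-colorable: no

1


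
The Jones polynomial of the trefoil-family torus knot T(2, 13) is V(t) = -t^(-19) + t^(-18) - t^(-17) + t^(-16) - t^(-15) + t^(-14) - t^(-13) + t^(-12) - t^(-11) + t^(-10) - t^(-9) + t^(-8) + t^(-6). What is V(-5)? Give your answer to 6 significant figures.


Substituting t = -5 into V(t) = -t^(-19) + t^(-18) - t^(-17) + t^(-16) - t^(-15) + t^(-14) - t^(-13) + t^(-12) - t^(-11) + t^(-10) - t^(-9) + t^(-8) + t^(-6):
  (-)t^(-19) = 5.24288e-14
  (+)t^(-18) = 2.62144e-13
  (-)t^(-17) = 1.31072e-12
  (+)t^(-16) = 6.5536e-12
  (-)t^(-15) = 3.2768e-11
  (+)t^(-14) = 1.6384e-10
  (-)t^(-13) = 8.192e-10
  (+)t^(-12) = 4.096e-09
  (-)t^(-11) = 2.048e-08
  (+)t^(-10) = 1.024e-07
  (-)t^(-9) = 5.12e-07
  (+)t^(-8) = 2.56e-06
  (+)t^(-6) = 6.4e-05
Sum = (5.24288e-14) + (2.62144e-13) + (1.31072e-12) + (6.5536e-12) + (3.2768e-11) + (1.6384e-10) + (8.192e-10) + (4.096e-09) + (2.048e-08) + (1.024e-07) + (5.12e-07) + (2.56e-06) + (6.4e-05)
= 6.719999999e-05
Rounded to 6 significant figures: 6.72e-05

6.72e-05


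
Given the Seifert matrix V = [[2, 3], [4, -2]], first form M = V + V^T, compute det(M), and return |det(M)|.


Step 1: Form V + V^T where V = [[2, 3], [4, -2]]
  V^T = [[2, 4], [3, -2]]
  V + V^T = [[4, 7], [7, -4]]
Step 2: det(V + V^T) = 4*(-4) - 7*7
  = -16 - 49 = -65
Step 3: Knot determinant = |det(V + V^T)| = |-65| = 65

65


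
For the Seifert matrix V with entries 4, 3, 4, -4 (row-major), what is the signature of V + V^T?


Step 1: V + V^T = [[8, 7], [7, -8]]
Step 2: trace = 0, det = -113
Step 3: Discriminant = 0^2 - 4*(-113) = 452
Step 4: Eigenvalues: 10.6301, -10.6301
Step 5: Signature = (# positive eigenvalues) - (# negative eigenvalues) = 0

0


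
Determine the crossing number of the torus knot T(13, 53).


For a torus knot T(p, q) with gcd(p,q)=1,
the crossing number is min(p*(q-1), q*(p-1)).
p*(q-1) = 13*52 = 676
q*(p-1) = 53*12 = 636
min(676, 636) = 636

636


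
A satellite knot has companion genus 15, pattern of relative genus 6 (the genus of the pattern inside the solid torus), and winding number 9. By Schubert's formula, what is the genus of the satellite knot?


Schubert: g(satellite) = g_rel(pattern) + |winding| * g(companion),
where g_rel(pattern) is the genus of the pattern relative to the solid torus.
= 6 + 9 * 15
= 6 + 135 = 141

141


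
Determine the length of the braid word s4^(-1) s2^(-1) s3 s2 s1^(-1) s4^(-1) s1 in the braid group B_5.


The word length counts the number of generators (including inverses).
Listing each generator: s4^(-1), s2^(-1), s3, s2, s1^(-1), s4^(-1), s1
There are 7 generators in this braid word.

7


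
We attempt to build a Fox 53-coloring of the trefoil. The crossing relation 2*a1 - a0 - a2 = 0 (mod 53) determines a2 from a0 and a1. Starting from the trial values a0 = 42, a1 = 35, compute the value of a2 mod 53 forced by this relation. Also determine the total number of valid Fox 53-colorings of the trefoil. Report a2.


Step 1: Apply the given crossing relation 2*a1 - a0 - a2 = 0 (mod 53).
  a2 = 2*a1 - a0 mod 53
  a2 = 2*35 - 42 mod 53
  a2 = 70 - 42 mod 53
  a2 = 28 mod 53 = 28
Step 2: The trefoil has determinant 3.
  Number of Fox p-colorings (p prime) is p^2 if p = 3, else p.
  Since 53 does not divide 3, only trivial (constant) colorings exist.
  (So the trial a0 = 42, a1 = 35 with a0 != a1 does NOT extend to a valid coloring of the whole trefoil: the other two crossing relations require 3*(a1 - a0) = 0 (mod 53), which fails.)
  Total colorings = 53
Step 3: a2 = 28, total Fox 53-colorings = 53

28


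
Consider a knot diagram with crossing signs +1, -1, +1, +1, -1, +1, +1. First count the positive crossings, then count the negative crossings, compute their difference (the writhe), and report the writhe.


Step 1: Count positive crossings (+1).
Positive crossings: 5
Step 2: Count negative crossings (-1).
Negative crossings: 2
Step 3: Writhe = (positive) - (negative)
w = 5 - 2 = 3
Step 4: |w| = 3, and w is positive

3


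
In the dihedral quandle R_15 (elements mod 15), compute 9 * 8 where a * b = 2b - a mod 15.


9 * 8 = 2*8 - 9 mod 15
= 16 - 9 mod 15
= 7 mod 15 = 7

7


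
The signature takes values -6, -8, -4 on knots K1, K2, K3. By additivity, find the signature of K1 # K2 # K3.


The signature is additive under connected sum.
signature(K1 # K2 # K3) = (-6) + (-8) + (-4)
= -18

-18


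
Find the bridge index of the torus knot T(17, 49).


The bridge number of T(p,q) is min(p,q).
min(17, 49) = 17

17


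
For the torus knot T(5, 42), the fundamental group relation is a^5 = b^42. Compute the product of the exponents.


The relation is a^5 = b^42.
Product of exponents = 5 * 42
= 210

210


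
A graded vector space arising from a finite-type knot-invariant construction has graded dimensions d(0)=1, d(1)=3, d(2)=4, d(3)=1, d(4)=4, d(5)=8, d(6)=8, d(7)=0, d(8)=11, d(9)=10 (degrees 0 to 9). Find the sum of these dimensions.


Total dimension = d(0) + d(1) + ... + d(9)
= 1 + 3 + 4 + 1 + 4 + 8 + 8 + 0 + 11 + 10
= 50

50


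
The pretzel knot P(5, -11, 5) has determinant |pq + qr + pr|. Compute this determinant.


Step 1: Compute pq + qr + pr.
pq = 5*(-11) = -55
qr = (-11)*5 = -55
pr = 5*5 = 25
pq + qr + pr = -55 + (-55) + 25 = -85
Step 2: Take absolute value.
det(P(5,-11,5)) = |-85| = 85

85


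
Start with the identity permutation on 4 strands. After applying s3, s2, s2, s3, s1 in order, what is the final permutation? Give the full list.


Starting with identity [1, 2, 3, 4].
Apply generators in sequence:
  After s3: [1, 2, 4, 3]
  After s2: [1, 4, 2, 3]
  After s2: [1, 2, 4, 3]
  After s3: [1, 2, 3, 4]
  After s1: [2, 1, 3, 4]
Final permutation: [2, 1, 3, 4]

[2, 1, 3, 4]


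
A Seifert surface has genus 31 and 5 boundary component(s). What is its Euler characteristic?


chi = 2 - 2g - b
= 2 - 2*31 - 5
= 2 - 62 - 5 = -65

-65


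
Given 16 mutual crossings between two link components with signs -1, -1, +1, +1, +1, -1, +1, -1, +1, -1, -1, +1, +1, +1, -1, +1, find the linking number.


Step 1: Count positive crossings: 9
Step 2: Count negative crossings: 7
Step 3: Sum of signs = 9 - 7 = 2
Step 4: Linking number = sum/2 = 2/2 = 1

1


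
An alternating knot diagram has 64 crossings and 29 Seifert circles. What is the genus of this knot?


For alternating knots, g = (c - s + 1)/2.
= (64 - 29 + 1)/2
= 36/2 = 18

18


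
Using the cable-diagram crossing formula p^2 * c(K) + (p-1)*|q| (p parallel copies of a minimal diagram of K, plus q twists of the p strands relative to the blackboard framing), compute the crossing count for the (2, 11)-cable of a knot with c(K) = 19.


Step 1: Each of the c(K) crossings of the companion diagram becomes p*p = p^2 crossings among the p parallel strands, and each of the |q| twists s_1 s_2 ... s_(p-1) adds (p-1) crossings.
  Crossings = p^2 * c(K) + (p-1)*|q|
Step 2: = 2^2 * 19 + (2-1)*11
Step 3: = 4*19 + 1*11
Step 4: = 76 + 11 = 87

87


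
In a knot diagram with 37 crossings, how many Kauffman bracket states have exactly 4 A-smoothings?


We choose which 4 of 37 crossings get A-smoothings.
C(37, 4) = 37! / (4! * 33!)
= 66045

66045


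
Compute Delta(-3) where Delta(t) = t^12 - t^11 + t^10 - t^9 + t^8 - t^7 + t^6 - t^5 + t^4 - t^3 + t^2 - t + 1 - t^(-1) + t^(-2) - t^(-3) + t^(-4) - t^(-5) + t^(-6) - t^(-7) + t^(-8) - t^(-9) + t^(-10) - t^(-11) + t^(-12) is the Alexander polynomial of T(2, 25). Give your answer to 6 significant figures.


Substituting t = -3 into Delta(t) = t^12 - t^11 + t^10 - t^9 + t^8 - t^7 + t^6 - t^5 + t^4 - t^3 + t^2 - t + 1 - t^(-1) + t^(-2) - t^(-3) + t^(-4) - t^(-5) + t^(-6) - t^(-7) + t^(-8) - t^(-9) + t^(-10) - t^(-11) + t^(-12):
Term values: (531441) + (177147) + (59049) + (19683) + (6561) + (2187) + (729) + (243) + (81) + (27) + (9) + (3) + (1) + (0.333333) + (0.111111) + (0.037037) + (0.0123457) + (0.00411523) + (0.00137174) + (0.000457247) + (0.000152416) + (5.08053e-05) + (1.69351e-05) + (5.64503e-06) + (1.88168e-06)
Sum = 797161.5
Rounded to 6 significant figures: 797161

797161


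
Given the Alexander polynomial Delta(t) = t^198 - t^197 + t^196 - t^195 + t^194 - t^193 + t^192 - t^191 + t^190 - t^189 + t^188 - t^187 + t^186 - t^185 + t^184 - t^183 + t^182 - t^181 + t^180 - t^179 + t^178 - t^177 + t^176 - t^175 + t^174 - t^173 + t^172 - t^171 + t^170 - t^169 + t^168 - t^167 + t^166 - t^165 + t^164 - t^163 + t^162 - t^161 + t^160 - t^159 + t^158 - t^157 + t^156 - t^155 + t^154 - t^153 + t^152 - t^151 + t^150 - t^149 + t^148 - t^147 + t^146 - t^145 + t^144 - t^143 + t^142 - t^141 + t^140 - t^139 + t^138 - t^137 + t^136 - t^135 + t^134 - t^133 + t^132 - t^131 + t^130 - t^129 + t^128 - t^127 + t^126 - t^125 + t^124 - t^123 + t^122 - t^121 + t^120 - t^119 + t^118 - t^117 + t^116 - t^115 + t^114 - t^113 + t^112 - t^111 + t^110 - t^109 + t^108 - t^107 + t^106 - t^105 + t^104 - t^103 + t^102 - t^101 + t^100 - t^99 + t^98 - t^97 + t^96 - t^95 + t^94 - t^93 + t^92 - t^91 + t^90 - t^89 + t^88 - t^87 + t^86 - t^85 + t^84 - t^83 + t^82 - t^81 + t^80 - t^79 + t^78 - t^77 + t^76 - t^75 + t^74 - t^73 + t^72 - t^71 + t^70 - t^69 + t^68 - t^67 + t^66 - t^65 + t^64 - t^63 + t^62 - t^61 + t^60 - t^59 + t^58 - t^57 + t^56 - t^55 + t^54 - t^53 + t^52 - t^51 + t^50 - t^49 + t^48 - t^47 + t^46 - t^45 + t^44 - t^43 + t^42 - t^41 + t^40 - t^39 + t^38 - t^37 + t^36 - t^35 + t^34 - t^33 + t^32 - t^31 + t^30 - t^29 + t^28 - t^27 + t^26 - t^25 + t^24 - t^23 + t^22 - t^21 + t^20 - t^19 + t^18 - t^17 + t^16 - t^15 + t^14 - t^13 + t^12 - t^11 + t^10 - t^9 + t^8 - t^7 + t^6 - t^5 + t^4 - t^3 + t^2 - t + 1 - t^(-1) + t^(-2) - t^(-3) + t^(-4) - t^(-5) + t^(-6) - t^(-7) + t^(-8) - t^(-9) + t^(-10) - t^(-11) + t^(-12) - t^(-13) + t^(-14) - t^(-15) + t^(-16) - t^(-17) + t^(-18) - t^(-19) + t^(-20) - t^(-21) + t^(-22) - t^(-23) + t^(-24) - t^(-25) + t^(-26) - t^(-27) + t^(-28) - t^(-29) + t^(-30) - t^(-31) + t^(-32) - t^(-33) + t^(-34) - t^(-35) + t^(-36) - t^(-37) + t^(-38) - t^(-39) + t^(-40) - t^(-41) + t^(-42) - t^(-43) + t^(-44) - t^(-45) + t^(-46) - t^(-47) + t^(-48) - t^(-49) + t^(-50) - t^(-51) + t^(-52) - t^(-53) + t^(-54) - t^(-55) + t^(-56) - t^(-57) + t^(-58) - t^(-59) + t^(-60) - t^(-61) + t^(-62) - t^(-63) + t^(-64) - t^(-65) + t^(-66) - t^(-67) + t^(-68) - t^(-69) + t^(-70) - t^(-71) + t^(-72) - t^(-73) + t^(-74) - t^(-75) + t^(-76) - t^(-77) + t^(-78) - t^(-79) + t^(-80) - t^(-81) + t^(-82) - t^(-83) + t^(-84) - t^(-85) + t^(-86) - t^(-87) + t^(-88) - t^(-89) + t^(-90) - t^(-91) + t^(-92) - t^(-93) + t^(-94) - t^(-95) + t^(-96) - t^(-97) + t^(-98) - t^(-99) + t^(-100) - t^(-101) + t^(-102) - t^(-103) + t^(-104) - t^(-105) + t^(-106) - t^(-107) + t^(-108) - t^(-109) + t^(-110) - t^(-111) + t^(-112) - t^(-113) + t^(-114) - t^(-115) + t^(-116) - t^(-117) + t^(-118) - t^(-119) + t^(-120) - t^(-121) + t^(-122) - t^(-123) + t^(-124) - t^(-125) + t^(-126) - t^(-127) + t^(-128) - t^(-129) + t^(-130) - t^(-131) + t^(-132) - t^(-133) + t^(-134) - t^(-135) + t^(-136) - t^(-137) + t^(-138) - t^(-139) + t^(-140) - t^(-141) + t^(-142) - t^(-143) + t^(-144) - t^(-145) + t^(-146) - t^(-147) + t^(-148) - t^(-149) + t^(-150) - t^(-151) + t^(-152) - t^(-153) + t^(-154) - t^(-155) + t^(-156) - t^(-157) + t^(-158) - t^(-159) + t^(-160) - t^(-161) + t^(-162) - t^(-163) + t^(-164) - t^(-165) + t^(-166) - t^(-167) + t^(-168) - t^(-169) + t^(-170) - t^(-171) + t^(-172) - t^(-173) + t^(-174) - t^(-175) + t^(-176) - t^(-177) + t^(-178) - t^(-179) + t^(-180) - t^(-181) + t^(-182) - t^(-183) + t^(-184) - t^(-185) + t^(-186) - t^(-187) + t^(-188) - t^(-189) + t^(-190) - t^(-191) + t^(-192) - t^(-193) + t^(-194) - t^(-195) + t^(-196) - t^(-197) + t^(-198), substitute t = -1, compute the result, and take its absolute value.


Step 1: The polynomial has 397 terms with alternating signs, exponents from 198 down to -198.
Step 2: Substitute t = -1. The i-th term has coefficient (-1)^i and exponent (m-i),
  so its value is (-1)^i * (-1)^(m-i) = (-1)^m = 1 for every i.
Step 3: All 397 terms equal 1, so Delta(-1) = 397 * (1) = 397
Step 4: |Delta(-1)| = 397

397


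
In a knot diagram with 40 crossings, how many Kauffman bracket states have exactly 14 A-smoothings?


We choose which 14 of 40 crossings get A-smoothings.
C(40, 14) = 40! / (14! * 26!)
= 23206929840

23206929840


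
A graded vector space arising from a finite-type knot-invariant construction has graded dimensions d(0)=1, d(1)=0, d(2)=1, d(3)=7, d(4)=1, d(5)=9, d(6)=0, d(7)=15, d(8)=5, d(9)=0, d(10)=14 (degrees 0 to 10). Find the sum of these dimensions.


Total dimension = d(0) + d(1) + ... + d(10)
= 1 + 0 + 1 + 7 + 1 + 9 + 0 + 15 + 5 + 0 + 14
= 53

53


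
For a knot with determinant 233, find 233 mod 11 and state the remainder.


Step 1: A knot is p-colorable if and only if p divides its determinant.
Step 2: Compute 233 mod 11.
233 = 21 * 11 + 2
Step 3: 233 mod 11 = 2
Step 4: The knot is 11-colorable: no

2


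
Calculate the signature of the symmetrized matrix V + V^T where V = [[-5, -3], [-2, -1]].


Step 1: V + V^T = [[-10, -5], [-5, -2]]
Step 2: trace = -12, det = -5
Step 3: Discriminant = (-12)^2 - 4*(-5) = 164
Step 4: Eigenvalues: 0.403124, -12.4031
Step 5: Signature = (# positive eigenvalues) - (# negative eigenvalues) = 0

0


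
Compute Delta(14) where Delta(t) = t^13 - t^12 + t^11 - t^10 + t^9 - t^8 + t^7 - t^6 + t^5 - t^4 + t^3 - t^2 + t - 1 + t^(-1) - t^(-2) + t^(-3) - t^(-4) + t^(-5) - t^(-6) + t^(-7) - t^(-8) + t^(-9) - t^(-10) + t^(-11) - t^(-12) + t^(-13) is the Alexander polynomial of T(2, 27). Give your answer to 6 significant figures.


Substituting t = 14 into Delta(t) = t^13 - t^12 + t^11 - t^10 + t^9 - t^8 + t^7 - t^6 + t^5 - t^4 + t^3 - t^2 + t - 1 + t^(-1) - t^(-2) + t^(-3) - t^(-4) + t^(-5) - t^(-6) + t^(-7) - t^(-8) + t^(-9) - t^(-10) + t^(-11) - t^(-12) + t^(-13):
Term values: (793714773254144) + (-56693912375296) + (4049565169664) + (-289254654976) + (20661046784) + (-1475789056) + (105413504) + (-7529536) + (537824) + (-38416) + (2744) + (-196) + (14) + (-1) + (0.0714286) + (-0.00510204) + (0.000364431) + (-2.60308e-05) + (1.85934e-06) + (-1.3281e-07) + (9.48645e-09) + (-6.77604e-10) + (4.84003e-11) + (-3.45716e-12) + (2.4694e-13) + (-1.76386e-14) + (1.2599e-15)
Sum = 7.40800455e+14
Rounded to 6 significant figures: 7.408e+14

7.408e+14


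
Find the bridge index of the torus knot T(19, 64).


The bridge number of T(p,q) is min(p,q).
min(19, 64) = 19

19


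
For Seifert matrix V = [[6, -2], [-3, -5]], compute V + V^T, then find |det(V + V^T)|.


Step 1: Form V + V^T where V = [[6, -2], [-3, -5]]
  V^T = [[6, -3], [-2, -5]]
  V + V^T = [[12, -5], [-5, -10]]
Step 2: det(V + V^T) = 12*(-10) - (-5)*(-5)
  = -120 - 25 = -145
Step 3: Knot determinant = |det(V + V^T)| = |-145| = 145

145


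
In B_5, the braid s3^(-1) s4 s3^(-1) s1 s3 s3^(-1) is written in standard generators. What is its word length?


The word length counts the number of generators (including inverses).
Listing each generator: s3^(-1), s4, s3^(-1), s1, s3, s3^(-1)
There are 6 generators in this braid word.

6


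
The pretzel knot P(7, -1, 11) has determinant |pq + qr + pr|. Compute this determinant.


Step 1: Compute pq + qr + pr.
pq = 7*(-1) = -7
qr = (-1)*11 = -11
pr = 7*11 = 77
pq + qr + pr = -7 + (-11) + 77 = 59
Step 2: Take absolute value.
det(P(7,-1,11)) = |59| = 59

59


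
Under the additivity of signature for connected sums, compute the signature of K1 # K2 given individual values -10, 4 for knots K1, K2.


The signature is additive under connected sum.
signature(K1 # K2) = (-10) + (4)
= -6

-6


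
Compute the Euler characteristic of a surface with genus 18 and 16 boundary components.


chi = 2 - 2g - b
= 2 - 2*18 - 16
= 2 - 36 - 16 = -50

-50


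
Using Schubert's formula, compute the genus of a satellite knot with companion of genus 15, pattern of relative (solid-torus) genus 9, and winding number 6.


Schubert: g(satellite) = g_rel(pattern) + |winding| * g(companion),
where g_rel(pattern) is the genus of the pattern relative to the solid torus.
= 9 + 6 * 15
= 9 + 90 = 99

99


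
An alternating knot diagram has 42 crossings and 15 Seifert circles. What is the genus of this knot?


For alternating knots, g = (c - s + 1)/2.
= (42 - 15 + 1)/2
= 28/2 = 14

14


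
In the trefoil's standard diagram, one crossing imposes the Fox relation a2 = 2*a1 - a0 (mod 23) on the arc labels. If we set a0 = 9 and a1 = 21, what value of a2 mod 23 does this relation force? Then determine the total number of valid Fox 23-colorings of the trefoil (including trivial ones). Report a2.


Step 1: Apply the given crossing relation 2*a1 - a0 - a2 = 0 (mod 23).
  a2 = 2*a1 - a0 mod 23
  a2 = 2*21 - 9 mod 23
  a2 = 42 - 9 mod 23
  a2 = 33 mod 23 = 10
Step 2: The trefoil has determinant 3.
  Number of Fox p-colorings (p prime) is p^2 if p = 3, else p.
  Since 23 does not divide 3, only trivial (constant) colorings exist.
  (So the trial a0 = 9, a1 = 21 with a0 != a1 does NOT extend to a valid coloring of the whole trefoil: the other two crossing relations require 3*(a1 - a0) = 0 (mod 23), which fails.)
  Total colorings = 23
Step 3: a2 = 10, total Fox 23-colorings = 23

10


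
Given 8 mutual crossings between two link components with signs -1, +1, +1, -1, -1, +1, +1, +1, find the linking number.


Step 1: Count positive crossings: 5
Step 2: Count negative crossings: 3
Step 3: Sum of signs = 5 - 3 = 2
Step 4: Linking number = sum/2 = 2/2 = 1

1


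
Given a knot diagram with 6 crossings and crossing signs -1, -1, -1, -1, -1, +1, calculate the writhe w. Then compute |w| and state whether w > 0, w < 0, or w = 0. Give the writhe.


Step 1: Count positive crossings (+1).
Positive crossings: 1
Step 2: Count negative crossings (-1).
Negative crossings: 5
Step 3: Writhe = (positive) - (negative)
w = 1 - 5 = -4
Step 4: |w| = 4, and w is negative

-4


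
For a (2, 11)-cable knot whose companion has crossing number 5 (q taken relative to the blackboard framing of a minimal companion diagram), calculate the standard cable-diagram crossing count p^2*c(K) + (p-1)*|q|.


Step 1: Each of the c(K) crossings of the companion diagram becomes p*p = p^2 crossings among the p parallel strands, and each of the |q| twists s_1 s_2 ... s_(p-1) adds (p-1) crossings.
  Crossings = p^2 * c(K) + (p-1)*|q|
Step 2: = 2^2 * 5 + (2-1)*11
Step 3: = 4*5 + 1*11
Step 4: = 20 + 11 = 31

31


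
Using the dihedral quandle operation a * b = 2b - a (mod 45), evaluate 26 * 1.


26 * 1 = 2*1 - 26 mod 45
= 2 - 26 mod 45
= -24 mod 45 = 21

21


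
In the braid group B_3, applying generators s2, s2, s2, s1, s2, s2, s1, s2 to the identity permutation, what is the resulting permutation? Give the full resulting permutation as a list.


Starting with identity [1, 2, 3].
Apply generators in sequence:
  After s2: [1, 3, 2]
  After s2: [1, 2, 3]
  After s2: [1, 3, 2]
  After s1: [3, 1, 2]
  After s2: [3, 2, 1]
  After s2: [3, 1, 2]
  After s1: [1, 3, 2]
  After s2: [1, 2, 3]
Final permutation: [1, 2, 3]

[1, 2, 3]


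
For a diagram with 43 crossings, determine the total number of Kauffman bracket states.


Each crossing contributes 2 choices (A-smoothing or B-smoothing).
Total states = 2^43 = 8796093022208

8796093022208


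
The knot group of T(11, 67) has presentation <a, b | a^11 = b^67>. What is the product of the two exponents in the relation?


The relation is a^11 = b^67.
Product of exponents = 11 * 67
= 737

737


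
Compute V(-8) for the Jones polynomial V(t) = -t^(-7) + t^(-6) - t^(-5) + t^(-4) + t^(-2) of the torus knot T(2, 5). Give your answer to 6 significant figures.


Substituting t = -8 into V(t) = -t^(-7) + t^(-6) - t^(-5) + t^(-4) + t^(-2):
  (-)t^(-7) = 4.76837e-07
  (+)t^(-6) = 3.8147e-06
  (-)t^(-5) = 3.05176e-05
  (+)t^(-4) = 0.000244141
  (+)t^(-2) = 0.015625
Sum = (4.76837e-07) + (3.8147e-06) + (3.05176e-05) + (0.000244141) + (0.015625)
= 0.01590394974
Rounded to 6 significant figures: 0.0159039

0.0159039


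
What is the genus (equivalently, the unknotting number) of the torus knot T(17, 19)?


For a torus knot T(p,q), both the unknotting number and genus equal (p-1)(q-1)/2.
= (17-1)(19-1)/2
= 16*18/2
= 288/2 = 144

144


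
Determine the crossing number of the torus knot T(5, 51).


For a torus knot T(p, q) with gcd(p,q)=1,
the crossing number is min(p*(q-1), q*(p-1)).
p*(q-1) = 5*50 = 250
q*(p-1) = 51*4 = 204
min(250, 204) = 204

204


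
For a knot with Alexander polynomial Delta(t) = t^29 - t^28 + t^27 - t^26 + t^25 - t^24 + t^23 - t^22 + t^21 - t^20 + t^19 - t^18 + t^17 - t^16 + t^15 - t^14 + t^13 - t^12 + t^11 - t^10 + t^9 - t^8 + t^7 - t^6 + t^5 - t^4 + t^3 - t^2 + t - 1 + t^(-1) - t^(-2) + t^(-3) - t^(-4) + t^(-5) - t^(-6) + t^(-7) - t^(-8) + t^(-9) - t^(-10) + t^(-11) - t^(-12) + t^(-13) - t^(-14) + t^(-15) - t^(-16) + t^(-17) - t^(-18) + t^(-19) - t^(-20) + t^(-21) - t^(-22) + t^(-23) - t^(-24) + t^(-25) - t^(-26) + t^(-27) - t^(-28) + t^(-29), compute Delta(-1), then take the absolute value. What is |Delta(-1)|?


Step 1: The polynomial has 59 terms with alternating signs, exponents from 29 down to -29.
Step 2: Substitute t = -1. The i-th term has coefficient (-1)^i and exponent (m-i),
  so its value is (-1)^i * (-1)^(m-i) = (-1)^m = -1 for every i.
Step 3: All 59 terms equal -1, so Delta(-1) = 59 * (-1) = -59
Step 4: |Delta(-1)| = 59

59


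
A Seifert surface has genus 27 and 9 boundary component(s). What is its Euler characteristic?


chi = 2 - 2g - b
= 2 - 2*27 - 9
= 2 - 54 - 9 = -61

-61


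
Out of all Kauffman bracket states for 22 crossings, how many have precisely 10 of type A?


We choose which 10 of 22 crossings get A-smoothings.
C(22, 10) = 22! / (10! * 12!)
= 646646

646646


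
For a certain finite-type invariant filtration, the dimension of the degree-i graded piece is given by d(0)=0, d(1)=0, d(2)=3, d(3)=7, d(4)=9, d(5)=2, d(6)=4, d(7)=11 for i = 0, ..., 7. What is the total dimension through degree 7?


Total dimension = d(0) + d(1) + ... + d(7)
= 0 + 0 + 3 + 7 + 9 + 2 + 4 + 11
= 36

36


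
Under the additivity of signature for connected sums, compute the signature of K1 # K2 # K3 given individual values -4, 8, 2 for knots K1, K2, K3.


The signature is additive under connected sum.
signature(K1 # K2 # K3) = (-4) + (8) + (2)
= 6

6


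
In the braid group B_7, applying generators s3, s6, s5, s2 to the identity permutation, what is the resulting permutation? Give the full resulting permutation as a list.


Starting with identity [1, 2, 3, 4, 5, 6, 7].
Apply generators in sequence:
  After s3: [1, 2, 4, 3, 5, 6, 7]
  After s6: [1, 2, 4, 3, 5, 7, 6]
  After s5: [1, 2, 4, 3, 7, 5, 6]
  After s2: [1, 4, 2, 3, 7, 5, 6]
Final permutation: [1, 4, 2, 3, 7, 5, 6]

[1, 4, 2, 3, 7, 5, 6]


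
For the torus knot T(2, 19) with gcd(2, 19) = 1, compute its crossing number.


For a torus knot T(p, q) with gcd(p,q)=1,
the crossing number is min(p*(q-1), q*(p-1)).
p*(q-1) = 2*18 = 36
q*(p-1) = 19*1 = 19
min(36, 19) = 19

19


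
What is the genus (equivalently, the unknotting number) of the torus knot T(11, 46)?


For a torus knot T(p,q), both the unknotting number and genus equal (p-1)(q-1)/2.
= (11-1)(46-1)/2
= 10*45/2
= 450/2 = 225

225


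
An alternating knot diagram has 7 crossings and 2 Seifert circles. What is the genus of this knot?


For alternating knots, g = (c - s + 1)/2.
= (7 - 2 + 1)/2
= 6/2 = 3

3


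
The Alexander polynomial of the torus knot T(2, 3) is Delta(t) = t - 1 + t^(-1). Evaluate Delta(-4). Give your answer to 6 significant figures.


Substituting t = -4 into Delta(t) = t - 1 + t^(-1):
Term values: (-4) + (-1) + (-0.25)
Sum = -5.25
Rounded to 6 significant figures: -5.25

-5.25


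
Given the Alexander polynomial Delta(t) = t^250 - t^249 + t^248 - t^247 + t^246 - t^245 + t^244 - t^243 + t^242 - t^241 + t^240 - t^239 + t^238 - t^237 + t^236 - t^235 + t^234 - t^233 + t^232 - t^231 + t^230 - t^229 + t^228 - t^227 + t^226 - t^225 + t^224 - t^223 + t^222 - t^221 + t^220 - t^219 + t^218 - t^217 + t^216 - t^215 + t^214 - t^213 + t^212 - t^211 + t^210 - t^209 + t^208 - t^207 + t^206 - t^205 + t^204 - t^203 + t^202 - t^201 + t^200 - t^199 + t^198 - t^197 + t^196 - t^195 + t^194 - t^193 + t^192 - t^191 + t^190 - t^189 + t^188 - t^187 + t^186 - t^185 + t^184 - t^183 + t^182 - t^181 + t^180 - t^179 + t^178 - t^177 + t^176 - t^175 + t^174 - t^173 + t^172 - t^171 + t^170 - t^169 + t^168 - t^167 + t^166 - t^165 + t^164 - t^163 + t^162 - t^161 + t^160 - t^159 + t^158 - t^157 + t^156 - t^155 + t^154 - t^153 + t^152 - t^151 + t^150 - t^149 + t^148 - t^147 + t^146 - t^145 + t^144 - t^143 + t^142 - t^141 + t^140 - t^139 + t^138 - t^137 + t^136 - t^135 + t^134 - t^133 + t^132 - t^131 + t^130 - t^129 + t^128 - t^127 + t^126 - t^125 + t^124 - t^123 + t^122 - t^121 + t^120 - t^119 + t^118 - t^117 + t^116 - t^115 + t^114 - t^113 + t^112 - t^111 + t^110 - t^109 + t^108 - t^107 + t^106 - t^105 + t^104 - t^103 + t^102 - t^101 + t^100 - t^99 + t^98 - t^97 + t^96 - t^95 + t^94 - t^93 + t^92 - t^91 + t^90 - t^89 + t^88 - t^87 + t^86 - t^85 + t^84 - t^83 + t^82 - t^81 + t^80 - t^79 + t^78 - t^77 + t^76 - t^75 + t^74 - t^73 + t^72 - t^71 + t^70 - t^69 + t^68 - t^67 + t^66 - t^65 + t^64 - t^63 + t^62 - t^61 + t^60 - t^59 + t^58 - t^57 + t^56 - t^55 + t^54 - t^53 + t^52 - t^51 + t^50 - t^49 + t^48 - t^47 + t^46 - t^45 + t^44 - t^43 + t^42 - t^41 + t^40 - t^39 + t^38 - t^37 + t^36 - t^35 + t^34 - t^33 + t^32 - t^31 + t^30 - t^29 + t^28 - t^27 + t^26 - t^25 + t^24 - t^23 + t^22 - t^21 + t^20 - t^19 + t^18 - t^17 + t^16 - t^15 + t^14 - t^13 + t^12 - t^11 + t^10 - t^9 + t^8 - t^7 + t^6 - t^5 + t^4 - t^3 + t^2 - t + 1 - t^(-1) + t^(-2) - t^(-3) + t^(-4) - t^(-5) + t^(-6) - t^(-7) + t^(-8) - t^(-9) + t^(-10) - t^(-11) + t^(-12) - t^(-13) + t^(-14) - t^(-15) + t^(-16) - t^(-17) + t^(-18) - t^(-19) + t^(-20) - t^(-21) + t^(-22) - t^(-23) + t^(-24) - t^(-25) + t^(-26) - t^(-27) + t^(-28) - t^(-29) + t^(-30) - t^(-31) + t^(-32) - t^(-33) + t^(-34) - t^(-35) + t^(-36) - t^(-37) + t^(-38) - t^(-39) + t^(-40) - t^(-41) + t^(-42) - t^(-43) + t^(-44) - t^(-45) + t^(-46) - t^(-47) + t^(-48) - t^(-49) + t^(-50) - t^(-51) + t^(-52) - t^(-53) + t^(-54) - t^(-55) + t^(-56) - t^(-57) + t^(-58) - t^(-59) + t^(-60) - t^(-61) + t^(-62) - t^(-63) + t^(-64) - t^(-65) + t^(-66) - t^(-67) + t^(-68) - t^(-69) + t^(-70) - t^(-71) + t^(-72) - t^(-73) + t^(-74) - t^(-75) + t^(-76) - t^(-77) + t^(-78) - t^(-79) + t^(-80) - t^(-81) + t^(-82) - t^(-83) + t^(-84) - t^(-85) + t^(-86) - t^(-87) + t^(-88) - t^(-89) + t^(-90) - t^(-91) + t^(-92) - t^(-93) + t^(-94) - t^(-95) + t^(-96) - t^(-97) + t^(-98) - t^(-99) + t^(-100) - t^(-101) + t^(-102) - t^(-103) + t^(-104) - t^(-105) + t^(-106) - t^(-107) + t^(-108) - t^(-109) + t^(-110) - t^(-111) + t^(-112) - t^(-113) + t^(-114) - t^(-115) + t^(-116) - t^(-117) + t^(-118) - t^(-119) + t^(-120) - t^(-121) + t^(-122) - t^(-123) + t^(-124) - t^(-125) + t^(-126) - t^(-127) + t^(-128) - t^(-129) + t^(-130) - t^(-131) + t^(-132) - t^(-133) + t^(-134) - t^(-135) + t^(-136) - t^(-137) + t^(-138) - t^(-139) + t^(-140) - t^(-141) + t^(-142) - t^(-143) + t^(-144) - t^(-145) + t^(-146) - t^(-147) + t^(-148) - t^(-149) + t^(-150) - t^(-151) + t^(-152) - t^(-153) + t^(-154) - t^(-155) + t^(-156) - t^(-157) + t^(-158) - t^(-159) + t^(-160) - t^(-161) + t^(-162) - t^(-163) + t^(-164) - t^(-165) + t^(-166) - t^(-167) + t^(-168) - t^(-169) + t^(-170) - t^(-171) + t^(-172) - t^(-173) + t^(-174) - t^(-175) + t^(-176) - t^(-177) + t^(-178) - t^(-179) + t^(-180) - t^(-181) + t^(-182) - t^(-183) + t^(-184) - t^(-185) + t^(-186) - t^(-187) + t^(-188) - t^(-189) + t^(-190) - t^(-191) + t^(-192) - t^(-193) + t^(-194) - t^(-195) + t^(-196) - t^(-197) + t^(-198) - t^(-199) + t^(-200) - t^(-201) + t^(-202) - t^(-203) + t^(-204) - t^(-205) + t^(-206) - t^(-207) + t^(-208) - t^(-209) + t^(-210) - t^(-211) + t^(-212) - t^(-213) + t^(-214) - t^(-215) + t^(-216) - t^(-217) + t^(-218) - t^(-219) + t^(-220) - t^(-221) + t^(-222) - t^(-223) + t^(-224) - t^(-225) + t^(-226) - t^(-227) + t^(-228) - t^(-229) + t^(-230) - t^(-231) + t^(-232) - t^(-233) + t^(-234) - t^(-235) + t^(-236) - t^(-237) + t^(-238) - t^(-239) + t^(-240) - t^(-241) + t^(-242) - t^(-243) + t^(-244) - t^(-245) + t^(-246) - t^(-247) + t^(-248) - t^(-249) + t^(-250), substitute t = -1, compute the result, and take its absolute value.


Step 1: The polynomial has 501 terms with alternating signs, exponents from 250 down to -250.
Step 2: Substitute t = -1. The i-th term has coefficient (-1)^i and exponent (m-i),
  so its value is (-1)^i * (-1)^(m-i) = (-1)^m = 1 for every i.
Step 3: All 501 terms equal 1, so Delta(-1) = 501 * (1) = 501
Step 4: |Delta(-1)| = 501

501
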